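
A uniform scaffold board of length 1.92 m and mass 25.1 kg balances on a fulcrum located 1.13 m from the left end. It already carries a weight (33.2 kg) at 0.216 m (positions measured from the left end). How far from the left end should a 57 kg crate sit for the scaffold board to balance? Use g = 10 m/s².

x ≈ 1.74 m from the left end

About the fulcrum (at 1.13 m from the left end):
Beam weight: 25.1 × 10 = 251 N down at 0.96 m → arm 0.17 m, τ = 251 × 0.17 = 42.67 N·m counterclockwise.
Weight: 33.2 × 10 = 332 N down at 0.216 m → arm 0.914 m, τ = 332 × 0.914 = 303.4 N·m counterclockwise.
Net moment of existing loads = 346.1 N·m counterclockwise.
The crate weighs 57 × 10 = 570 N and must supply an equal clockwise moment, so its lever arm about the fulcrum is 346.1 / 570 = 0.607 m.
That puts it at 1.13 + 0.607 = 1.74 m from the left end.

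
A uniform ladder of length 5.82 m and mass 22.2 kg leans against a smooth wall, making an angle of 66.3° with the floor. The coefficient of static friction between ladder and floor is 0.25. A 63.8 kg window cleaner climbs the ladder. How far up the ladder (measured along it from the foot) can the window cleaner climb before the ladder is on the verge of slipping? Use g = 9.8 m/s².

d ≈ 3.46 m

Sum moments about the foot of the ladder (the floor normal and friction both act there and drop out).
Ladder weight 22.2×9.8 = 217.6 N acts at 2.91 m along the ladder; its horizontal arm is 2.91·cos66.3° = 1.17 m → τ = 254.6 N·m clockwise.
Window cleaner weight 63.8×9.8 = 625.2 N at distance d → arm d·cos66.3° → τ = 625.2·d·0.4019 clockwise.
Wall normal N at the top has arm L sinθ = 5.329 m counterclockwise, so Στ = 0 gives N·5.329 = 254.6 + 251.3·d.
ΣFy = 0 ⇒ N_floor = 842.8 N, so the maximum friction is μ_s·N_floor = 0.25×842.8 = 210.7 N. ΣFx = 0 ⇒ N_wall = f, so at the slipping point N = 210.7 N.
Substituting: 210.7×5.329 = 254.6 + 251.3·d ⇒ d = (1123 − 254.6) / 251.3 = 3.46 m.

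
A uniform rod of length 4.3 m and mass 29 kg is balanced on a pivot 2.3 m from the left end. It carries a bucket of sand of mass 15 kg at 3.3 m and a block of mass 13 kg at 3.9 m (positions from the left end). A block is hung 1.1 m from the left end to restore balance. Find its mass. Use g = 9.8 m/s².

m ≈ 26.2 kg

Sum moments about the pivot (at 2.3 m from the left end) (the support reaction has zero arm there).
Beam weight: 29 × 9.8 = 284.2 N down at 2.15 m → arm 0.15 m, τ = 284.2 × 0.15 = 42.63 N·m counterclockwise.
Bucket of sand: 15 × 9.8 = 147 N down at 3.3 m → arm 1 m, τ = 147 × 1 = 147 N·m clockwise.
Block: 13 × 9.8 = 127.4 N down at 3.9 m → arm 1.6 m, τ = 127.4 × 1.6 = 203.8 N·m clockwise.
Net moment of known loads = 308.2 N·m clockwise.
An unknown mass m at 1.1 m has arm 1.2 m; its moment is m·g·1.2 counterclockwise.
For rotational equilibrium, m × 9.8 × 1.2 = 308.2, so m = 308.2 / (9.8 × 1.2) = 26.2 kg.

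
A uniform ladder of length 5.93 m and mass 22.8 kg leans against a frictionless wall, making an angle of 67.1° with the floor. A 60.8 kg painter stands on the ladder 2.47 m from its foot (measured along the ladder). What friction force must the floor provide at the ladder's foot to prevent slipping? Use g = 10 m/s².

f ≈ 155 N

Take moments about the foot of the ladder.
Ladder weight 22.8×10 = 228 N acts at 2.965 m along the ladder; its horizontal arm is 2.965·cos67.1° = 1.154 m → τ = 263.1 N·m clockwise.
Painter: 60.8×10 = 608 N at 2.47 m → arm 0.9611 m → τ = 584.3 N·m clockwise.
Wall normal N acts horizontally at the top; its moment arm is the height L sinθ = 5.93·sin67.1° = 5.463 m, counterclockwise.
For rotational equilibrium, N × 5.463 = 847.4, so N = 155 N.
ΣFx = 0: friction at the foot balances the wall's push, so f = N_wall = 155 N.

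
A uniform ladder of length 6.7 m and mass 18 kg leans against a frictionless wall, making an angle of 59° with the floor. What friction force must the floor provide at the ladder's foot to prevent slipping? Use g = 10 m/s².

f ≈ 54.1 N

Choose the foot of the ladder as the axis so the floor normal and friction both act there and drop out.
Ladder weight 18×10 = 180 N acts at 3.35 m along the ladder; its horizontal arm is 3.35·cos59° = 1.725 m → τ = 310.5 N·m clockwise.
Wall normal N acts horizontally at the top; its moment arm is the height L sinθ = 6.7·sin59° = 5.743 m, counterclockwise.
Setting net torque to zero: N × 5.743 = 310.5 → N = 54.1 N.
ΣFx = 0: friction at the foot balances the wall's push, so f = N_wall = 54.1 N.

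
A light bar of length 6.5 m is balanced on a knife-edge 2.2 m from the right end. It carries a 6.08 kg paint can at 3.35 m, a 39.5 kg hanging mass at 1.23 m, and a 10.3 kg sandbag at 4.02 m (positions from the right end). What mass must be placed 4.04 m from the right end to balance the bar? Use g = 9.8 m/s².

m ≈ 6.84 kg

Take moments about the knife-edge (at 2.2 m from the right end).
Paint can: 6.08 × 9.8 = 59.58 N down at 3.35 m → arm 1.15 m, τ = 59.58 × 1.15 = 68.52 N·m counterclockwise.
Hanging mass: 39.5 × 9.8 = 387.1 N down at 1.23 m → arm 0.97 m, τ = 387.1 × 0.97 = 375.5 N·m clockwise.
Sandbag: 10.3 × 9.8 = 100.9 N down at 4.02 m → arm 1.82 m, τ = 100.9 × 1.82 = 183.6 N·m counterclockwise.
Net moment of known loads = 123.4 N·m clockwise.
An unknown mass m at 4.04 m has arm 1.84 m; its moment is m·g·1.84 counterclockwise.
Στ = 0 ⇒ m × 9.8 × 1.84 = 123.4 ⇒ m = 123.4 / (9.8 × 1.84) = 6.84 kg.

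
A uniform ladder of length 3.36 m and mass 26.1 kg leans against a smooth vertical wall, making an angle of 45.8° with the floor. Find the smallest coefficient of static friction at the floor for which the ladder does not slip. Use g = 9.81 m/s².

μ_min ≈ 0.486

Taking torques about the foot of the ladder:
Ladder weight 26.1×9.81 = 256 N acts at 1.68 m along the ladder; its horizontal arm is 1.68·cos45.8° = 1.171 m → τ = 299.8 N·m clockwise.
Wall normal N acts horizontally at the top; its moment arm is the height L sinθ = 3.36·sin45.8° = 2.409 m, counterclockwise.
For rotational equilibrium, N × 2.409 = 299.8, so N = 124.4 N.
ΣFx = 0 ⇒ f = N_wall = 124.4 N. ΣFy = 0 ⇒ N_floor = 256 N.
μ_min = f / N_floor = 124.4 / 256 = 0.486.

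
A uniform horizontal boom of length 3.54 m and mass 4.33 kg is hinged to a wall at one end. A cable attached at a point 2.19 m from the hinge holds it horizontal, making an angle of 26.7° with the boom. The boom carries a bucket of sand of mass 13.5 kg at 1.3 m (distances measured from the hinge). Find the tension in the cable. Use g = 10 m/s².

Take moments about the hinge.
Beam weight: 4.33 × 10 = 43.3 N down at 1.77 m → arm 1.77 m, τ = 43.3 × 1.77 = 76.64 N·m clockwise.
Bucket of sand: 13.5 × 10 = 135 N down at 1.3 m → arm 1.3 m, τ = 135 × 1.3 = 175.5 N·m clockwise.
Total clockwise load moment = 252.1 N·m.
The cable tension T acts at 2.19 m; only its component perpendicular to the boom, T sinθ, produces torque. sin 26.7° = 0.4493.
Balancing moments: T × 2.19 × 0.4493 = 252.1, giving T = 252.1 / 0.984 = 256 N.

T ≈ 256 N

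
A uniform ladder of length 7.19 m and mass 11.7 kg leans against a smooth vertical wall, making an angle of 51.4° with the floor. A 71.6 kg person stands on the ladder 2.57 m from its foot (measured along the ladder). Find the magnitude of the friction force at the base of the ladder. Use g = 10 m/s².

f ≈ 251 N

Taking torques about the foot of the ladder:
Ladder weight 11.7×10 = 117 N acts at 3.595 m along the ladder; its horizontal arm is 3.595·cos51.4° = 2.243 m → τ = 262.4 N·m clockwise.
Person: 71.6×10 = 716 N at 2.57 m → arm 1.603 m → τ = 1148 N·m clockwise.
Wall normal N acts horizontally at the top; its moment arm is the height L sinθ = 7.19·sin51.4° = 5.619 m, counterclockwise.
Balancing moments: N × 5.619 = 1410, giving N = 251 N.
ΣFx = 0: friction at the foot balances the wall's push, so f = N_wall = 251 N.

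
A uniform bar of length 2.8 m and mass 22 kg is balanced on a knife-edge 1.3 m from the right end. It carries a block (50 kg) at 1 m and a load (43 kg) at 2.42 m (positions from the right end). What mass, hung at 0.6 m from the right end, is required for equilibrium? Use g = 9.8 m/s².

About the knife-edge (at 1.3 m from the right end):
Beam weight: 22 × 9.8 = 215.6 N down at 1.4 m → arm 0.1 m, τ = 215.6 × 0.1 = 21.56 N·m counterclockwise.
Block: 50 × 9.8 = 490 N down at 1 m → arm 0.3 m, τ = 490 × 0.3 = 147 N·m clockwise.
Load: 43 × 9.8 = 421.4 N down at 2.42 m → arm 1.12 m, τ = 421.4 × 1.12 = 472 N·m counterclockwise.
Net moment of known loads = 346.6 N·m counterclockwise.
An unknown mass m at 0.6 m has arm 0.7 m; its moment is m·g·0.7 clockwise.
Setting net torque to zero: m × 9.8 × 0.7 = 346.6 → m = 346.6 / (9.8 × 0.7) = 50.5 kg.

m ≈ 50.5 kg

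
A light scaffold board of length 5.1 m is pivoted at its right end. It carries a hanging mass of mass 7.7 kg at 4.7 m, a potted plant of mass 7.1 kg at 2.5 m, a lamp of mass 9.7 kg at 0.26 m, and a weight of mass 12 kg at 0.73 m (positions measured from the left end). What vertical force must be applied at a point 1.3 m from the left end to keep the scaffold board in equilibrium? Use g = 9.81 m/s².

Taking torques about the right end:
Hanging mass: 7.7 × 9.81 = 75.54 N down at 4.7 m → arm 0.4 m, τ = 75.54 × 0.4 = 30.22 N·m counterclockwise.
Potted plant: 7.1 × 9.81 = 69.65 N down at 2.5 m → arm 2.6 m, τ = 69.65 × 2.6 = 181.1 N·m counterclockwise.
Lamp: 9.7 × 9.81 = 95.16 N down at 0.26 m → arm 4.84 m, τ = 95.16 × 4.84 = 460.6 N·m counterclockwise.
Weight: 12 × 9.81 = 117.7 N down at 0.73 m → arm 4.37 m, τ = 117.7 × 4.37 = 514.3 N·m counterclockwise.
Net moment of the loads = 1186 N·m counterclockwise.
The upward force F acts at a point 1.3 m from the left end, arm 3.8 m, giving F × 3.8 clockwise.
Balancing moments: F × 3.8 = 1186, giving F = 1186 / 3.8 = 312 N.

F ≈ 312 N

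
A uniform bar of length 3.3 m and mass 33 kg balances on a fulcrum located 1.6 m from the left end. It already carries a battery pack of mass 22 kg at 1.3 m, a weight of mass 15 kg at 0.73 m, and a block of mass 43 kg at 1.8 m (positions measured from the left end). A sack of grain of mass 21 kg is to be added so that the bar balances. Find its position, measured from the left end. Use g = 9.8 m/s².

x ≈ 2.05 m from the left end

About the fulcrum (at 1.6 m from the left end):
Beam weight: 33 × 9.8 = 323.4 N down at 1.65 m → arm 0.05 m, τ = 323.4 × 0.05 = 16.17 N·m clockwise.
Battery pack: 22 × 9.8 = 215.6 N down at 1.3 m → arm 0.3 m, τ = 215.6 × 0.3 = 64.68 N·m counterclockwise.
Weight: 15 × 9.8 = 147 N down at 0.73 m → arm 0.87 m, τ = 147 × 0.87 = 127.9 N·m counterclockwise.
Block: 43 × 9.8 = 421.4 N down at 1.8 m → arm 0.2 m, τ = 421.4 × 0.2 = 84.28 N·m clockwise.
Net moment of existing loads = 92.13 N·m counterclockwise.
The sack of grain weighs 21 × 9.8 = 205.8 N and must supply an equal clockwise moment, so its lever arm about the fulcrum is 92.13 / 205.8 = 0.448 m.
That puts it at 1.6 + 0.448 = 2.05 m from the left end.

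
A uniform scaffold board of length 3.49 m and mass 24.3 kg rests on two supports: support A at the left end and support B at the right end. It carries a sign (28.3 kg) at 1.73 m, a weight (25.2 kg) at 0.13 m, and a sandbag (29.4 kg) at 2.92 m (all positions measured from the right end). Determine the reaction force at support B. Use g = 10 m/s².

Sum moments about support A (its reaction then has zero moment arm).
Beam weight: 24.3 × 10 = 243 N down at 1.745 m → arm 1.745 m, τ = 243 × 1.745 = 424 N·m clockwise.
Sign: 28.3 × 10 = 283 N down at 1.73 m → arm 1.76 m, τ = 283 × 1.76 = 498.1 N·m clockwise.
Weight: 25.2 × 10 = 252 N down at 0.13 m → arm 3.36 m, τ = 252 × 3.36 = 846.7 N·m clockwise.
Sandbag: 29.4 × 10 = 294 N down at 2.92 m → arm 0.57 m, τ = 294 × 0.57 = 167.6 N·m clockwise.
Net load moment about support A = 1936 N·m clockwise.
Reaction R at support B is upward at 0 m, arm 3.49 m → moment R × 3.49 counterclockwise.
For rotational equilibrium, R × 3.49 = 1936, so R = 555 N.

R_B ≈ 555 N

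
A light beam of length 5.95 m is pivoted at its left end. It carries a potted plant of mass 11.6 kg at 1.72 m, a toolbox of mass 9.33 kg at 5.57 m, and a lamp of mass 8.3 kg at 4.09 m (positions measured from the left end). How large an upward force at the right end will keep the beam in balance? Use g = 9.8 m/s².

F ≈ 174 N

About the left end:
Potted plant: 11.6 × 9.8 = 113.7 N down at 1.72 m → arm 1.72 m, τ = 113.7 × 1.72 = 195.6 N·m clockwise.
Toolbox: 9.33 × 9.8 = 91.43 N down at 5.57 m → arm 5.57 m, τ = 91.43 × 5.57 = 509.3 N·m clockwise.
Lamp: 8.3 × 9.8 = 81.34 N down at 4.09 m → arm 4.09 m, τ = 81.34 × 4.09 = 332.7 N·m clockwise.
Net moment of the loads = 1038 N·m clockwise.
The upward force F acts at the right end, arm 5.95 m, giving F × 5.95 counterclockwise.
Balancing moments: F × 5.95 = 1038, giving F = 1038 / 5.95 = 174 N.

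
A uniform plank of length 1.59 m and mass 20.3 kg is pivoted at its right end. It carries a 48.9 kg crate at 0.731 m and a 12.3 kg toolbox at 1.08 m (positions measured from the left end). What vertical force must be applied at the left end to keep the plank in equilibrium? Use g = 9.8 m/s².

Take moments about the right end.
Beam weight: 20.3 × 9.8 = 198.9 N down at 0.795 m → arm 0.795 m, τ = 198.9 × 0.795 = 158.1 N·m counterclockwise.
Crate: 48.9 × 9.8 = 479.2 N down at 0.731 m → arm 0.859 m, τ = 479.2 × 0.859 = 411.6 N·m counterclockwise.
Toolbox: 12.3 × 9.8 = 120.5 N down at 1.08 m → arm 0.51 m, τ = 120.5 × 0.51 = 61.45 N·m counterclockwise.
Net moment of the loads = 631.2 N·m counterclockwise.
The upward force F acts at the left end, arm 1.59 m, giving F × 1.59 clockwise.
Balancing moments: F × 1.59 = 631.2, giving F = 631.2 / 1.59 = 397 N.

F ≈ 397 N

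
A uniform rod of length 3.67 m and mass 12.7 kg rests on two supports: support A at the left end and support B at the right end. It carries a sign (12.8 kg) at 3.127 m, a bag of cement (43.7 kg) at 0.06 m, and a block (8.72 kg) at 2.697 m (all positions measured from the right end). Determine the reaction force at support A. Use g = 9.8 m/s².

R_A ≈ 239 N

About support B:
Beam weight: 12.7 × 9.8 = 124.5 N down at 1.835 m → arm 1.835 m, τ = 124.5 × 1.835 = 228.5 N·m counterclockwise.
Sign: 12.8 × 9.8 = 125.4 N down at 3.127 m → arm 3.127 m, τ = 125.4 × 3.127 = 392.1 N·m counterclockwise.
Bag of cement: 43.7 × 9.8 = 428.3 N down at 0.06 m → arm 0.06 m, τ = 428.3 × 0.06 = 25.7 N·m counterclockwise.
Block: 8.72 × 9.8 = 85.46 N down at 2.697 m → arm 2.697 m, τ = 85.46 × 2.697 = 230.5 N·m counterclockwise.
Net load moment about support B = 876.8 N·m counterclockwise.
Reaction R at support A is upward at 3.67 m, arm 3.67 m → moment R × 3.67 clockwise.
Balancing moments: R × 3.67 = 876.8, giving R = 239 N.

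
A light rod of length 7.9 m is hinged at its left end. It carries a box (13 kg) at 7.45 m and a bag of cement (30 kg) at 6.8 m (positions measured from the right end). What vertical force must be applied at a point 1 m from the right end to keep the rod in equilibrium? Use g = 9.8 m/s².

Taking torques about the left end:
Box: 13 × 9.8 = 127.4 N down at 7.45 m → arm 0.45 m, τ = 127.4 × 0.45 = 57.33 N·m clockwise.
Bag of cement: 30 × 9.8 = 294 N down at 6.8 m → arm 1.1 m, τ = 294 × 1.1 = 323.4 N·m clockwise.
Net moment of the loads = 380.7 N·m clockwise.
The upward force F acts at a point 1 m from the right end, arm 6.9 m, giving F × 6.9 counterclockwise.
Setting net torque to zero: F × 6.9 = 380.7 → F = 380.7 / 6.9 = 55.2 N.

F ≈ 55.2 N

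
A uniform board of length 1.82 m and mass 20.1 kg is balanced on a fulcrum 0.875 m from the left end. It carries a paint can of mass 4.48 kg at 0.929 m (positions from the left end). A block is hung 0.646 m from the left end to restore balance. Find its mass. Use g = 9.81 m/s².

m ≈ 4.13 kg

Choose the fulcrum (at 0.875 m from the left end) as the axis so the support reaction has zero arm there.
Beam weight: 20.1 × 9.81 = 197.2 N down at 0.91 m → arm 0.035 m, τ = 197.2 × 0.035 = 6.902 N·m clockwise.
Paint can: 4.48 × 9.81 = 43.95 N down at 0.929 m → arm 0.054 m, τ = 43.95 × 0.054 = 2.373 N·m clockwise.
Net moment of known loads = 9.275 N·m clockwise.
An unknown mass m at 0.646 m has arm 0.229 m; its moment is m·g·0.229 counterclockwise.
For rotational equilibrium, m × 9.81 × 0.229 = 9.275, so m = 9.275 / (9.81 × 0.229) = 4.13 kg.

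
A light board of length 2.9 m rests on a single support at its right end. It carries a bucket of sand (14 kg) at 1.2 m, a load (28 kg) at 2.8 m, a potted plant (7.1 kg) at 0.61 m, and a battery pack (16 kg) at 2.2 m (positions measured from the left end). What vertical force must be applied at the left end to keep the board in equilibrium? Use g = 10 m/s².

F ≈ 186 N

Choose the right end as the axis so the unknown pivot reaction has zero arm there.
Bucket of sand: 14 × 10 = 140 N down at 1.2 m → arm 1.7 m, τ = 140 × 1.7 = 238 N·m counterclockwise.
Load: 28 × 10 = 280 N down at 2.8 m → arm 0.1 m, τ = 280 × 0.1 = 28 N·m counterclockwise.
Potted plant: 7.1 × 10 = 71 N down at 0.61 m → arm 2.29 m, τ = 71 × 2.29 = 162.6 N·m counterclockwise.
Battery pack: 16 × 10 = 160 N down at 2.2 m → arm 0.7 m, τ = 160 × 0.7 = 112 N·m counterclockwise.
Net moment of the loads = 540.6 N·m counterclockwise.
The upward force F acts at the left end, arm 2.9 m, giving F × 2.9 clockwise.
Setting net torque to zero: F × 2.9 = 540.6 → F = 540.6 / 2.9 = 186 N.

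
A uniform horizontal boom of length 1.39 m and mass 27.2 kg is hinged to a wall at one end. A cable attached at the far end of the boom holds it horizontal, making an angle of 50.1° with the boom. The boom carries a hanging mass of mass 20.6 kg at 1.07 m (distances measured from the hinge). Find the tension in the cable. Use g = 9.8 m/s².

T ≈ 376 N

Take moments about the hinge.
Beam weight: 27.2 × 9.8 = 266.6 N down at 0.695 m → arm 0.695 m, τ = 266.6 × 0.695 = 185.3 N·m clockwise.
Hanging mass: 20.6 × 9.8 = 201.9 N down at 1.07 m → arm 1.07 m, τ = 201.9 × 1.07 = 216 N·m clockwise.
Total clockwise load moment = 401.3 N·m.
The cable tension T acts at 1.39 m; only its component perpendicular to the boom, T sinθ, produces torque. sin 50.1° = 0.7672.
Στ = 0 ⇒ T × 1.39 × 0.7672 = 401.3 ⇒ T = 401.3 / 1.066 = 376 N.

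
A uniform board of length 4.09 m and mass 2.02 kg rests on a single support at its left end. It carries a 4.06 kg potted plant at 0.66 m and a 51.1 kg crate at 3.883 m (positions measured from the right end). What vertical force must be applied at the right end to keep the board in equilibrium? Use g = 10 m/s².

About the left end:
Beam weight: 2.02 × 10 = 20.2 N down at 2.045 m → arm 2.045 m, τ = 20.2 × 2.045 = 41.31 N·m clockwise.
Potted plant: 4.06 × 10 = 40.6 N down at 0.66 m → arm 3.43 m, τ = 40.6 × 3.43 = 139.3 N·m clockwise.
Crate: 51.1 × 10 = 511 N down at 3.883 m → arm 0.207 m, τ = 511 × 0.207 = 105.8 N·m clockwise.
Net moment of the loads = 286.4 N·m clockwise.
The upward force F acts at the right end, arm 4.09 m, giving F × 4.09 counterclockwise.
For rotational equilibrium, F × 4.09 = 286.4, so F = 286.4 / 4.09 = 70 N.

F ≈ 70 N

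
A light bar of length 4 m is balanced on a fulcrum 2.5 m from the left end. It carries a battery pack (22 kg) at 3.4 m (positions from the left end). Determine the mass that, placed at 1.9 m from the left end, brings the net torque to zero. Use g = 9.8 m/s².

m ≈ 33 kg

About the fulcrum (at 2.5 m from the left end):
Battery pack: 22 × 9.8 = 215.6 N down at 3.4 m → arm 0.9 m, τ = 215.6 × 0.9 = 194 N·m clockwise.
Net moment of known loads = 194 N·m clockwise.
An unknown mass m at 1.9 m has arm 0.6 m; its moment is m·g·0.6 counterclockwise.
Στ = 0 ⇒ m × 9.8 × 0.6 = 194 ⇒ m = 194 / (9.8 × 0.6) = 33 kg.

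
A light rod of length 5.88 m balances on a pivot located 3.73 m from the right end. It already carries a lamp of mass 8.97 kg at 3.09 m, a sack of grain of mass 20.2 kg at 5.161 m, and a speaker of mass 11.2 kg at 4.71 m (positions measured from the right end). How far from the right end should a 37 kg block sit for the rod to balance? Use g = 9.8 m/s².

Sum moments about the pivot (at 3.73 m from the right end) (the support reaction has zero arm there).
Lamp: 8.97 × 9.8 = 87.91 N down at 3.09 m → arm 0.64 m, τ = 87.91 × 0.64 = 56.26 N·m clockwise.
Sack of grain: 20.2 × 9.8 = 198 N down at 5.161 m → arm 1.431 m, τ = 198 × 1.431 = 283.3 N·m counterclockwise.
Speaker: 11.2 × 9.8 = 109.8 N down at 4.71 m → arm 0.98 m, τ = 109.8 × 0.98 = 107.6 N·m counterclockwise.
Net moment of existing loads = 334.6 N·m counterclockwise.
The block weighs 37 × 9.8 = 362.6 N and must supply an equal clockwise moment, so its lever arm about the pivot is 334.6 / 362.6 = 0.923 m.
That puts it at 3.73 − 0.923 = 2.81 m from the right end.

x ≈ 2.81 m from the right end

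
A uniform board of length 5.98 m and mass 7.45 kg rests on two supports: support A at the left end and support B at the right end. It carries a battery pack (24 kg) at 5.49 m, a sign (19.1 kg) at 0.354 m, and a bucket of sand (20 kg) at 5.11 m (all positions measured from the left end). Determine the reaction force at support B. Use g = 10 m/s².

R_B ≈ 440 N

About support A:
Beam weight: 7.45 × 10 = 74.5 N down at 2.99 m → arm 2.99 m, τ = 74.5 × 2.99 = 222.8 N·m clockwise.
Battery pack: 24 × 10 = 240 N down at 5.49 m → arm 5.49 m, τ = 240 × 5.49 = 1318 N·m clockwise.
Sign: 19.1 × 10 = 191 N down at 0.354 m → arm 0.354 m, τ = 191 × 0.354 = 67.61 N·m clockwise.
Bucket of sand: 20 × 10 = 200 N down at 5.11 m → arm 5.11 m, τ = 200 × 5.11 = 1022 N·m clockwise.
Net load moment about support A = 2630 N·m clockwise.
Reaction R at support B is upward at 5.98 m, arm 5.98 m → moment R × 5.98 counterclockwise.
Στ = 0 ⇒ R × 5.98 = 2630 ⇒ R = 440 N.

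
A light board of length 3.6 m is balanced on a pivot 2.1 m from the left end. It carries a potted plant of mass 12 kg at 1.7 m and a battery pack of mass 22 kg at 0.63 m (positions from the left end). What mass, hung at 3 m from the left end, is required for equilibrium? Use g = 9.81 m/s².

m ≈ 41.3 kg

Sum moments about the pivot (at 2.1 m from the left end) (the support reaction has zero arm there).
Potted plant: 12 × 9.81 = 117.7 N down at 1.7 m → arm 0.4 m, τ = 117.7 × 0.4 = 47.08 N·m counterclockwise.
Battery pack: 22 × 9.81 = 215.8 N down at 0.63 m → arm 1.47 m, τ = 215.8 × 1.47 = 317.2 N·m counterclockwise.
Net moment of known loads = 364.3 N·m counterclockwise.
An unknown mass m at 3 m has arm 0.9 m; its moment is m·g·0.9 clockwise.
Balancing moments: m × 9.81 × 0.9 = 364.3, giving m = 364.3 / (9.81 × 0.9) = 41.3 kg.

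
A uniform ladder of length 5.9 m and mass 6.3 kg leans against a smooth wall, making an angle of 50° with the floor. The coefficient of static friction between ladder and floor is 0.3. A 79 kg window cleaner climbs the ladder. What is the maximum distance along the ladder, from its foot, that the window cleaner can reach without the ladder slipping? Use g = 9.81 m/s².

Take moments about the foot of the ladder.
Ladder weight 6.3×9.81 = 61.8 N acts at 2.95 m along the ladder; its horizontal arm is 2.95·cos50° = 1.896 m → τ = 117.2 N·m clockwise.
Window cleaner weight 79×9.81 = 775 N at distance d → arm d·cos50° → τ = 775·d·0.6428 clockwise.
Wall normal N at the top has arm L sinθ = 4.52 m counterclockwise, so Στ = 0 gives N·4.52 = 117.2 + 498.2·d.
ΣFy = 0 ⇒ N_floor = 836.8 N, so the maximum friction is μ_s·N_floor = 0.3×836.8 = 251 N. ΣFx = 0 ⇒ N_wall = f, so at the slipping point N = 251 N.
Substituting: 251×4.52 = 117.2 + 498.2·d ⇒ d = (1135 − 117.2) / 498.2 = 2.04 m.

d ≈ 2.04 m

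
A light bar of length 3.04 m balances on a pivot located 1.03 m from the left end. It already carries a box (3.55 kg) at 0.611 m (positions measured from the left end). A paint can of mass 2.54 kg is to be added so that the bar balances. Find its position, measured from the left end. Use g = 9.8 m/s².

x ≈ 1.62 m from the left end

Take moments about the pivot (at 1.03 m from the left end).
Box: 3.55 × 9.8 = 34.79 N down at 0.611 m → arm 0.419 m, τ = 34.79 × 0.419 = 14.58 N·m counterclockwise.
Net moment of existing loads = 14.58 N·m counterclockwise.
The paint can weighs 2.54 × 9.8 = 24.89 N and must supply an equal clockwise moment, so its lever arm about the pivot is 14.58 / 24.89 = 0.586 m.
That puts it at 1.03 + 0.586 = 1.62 m from the left end.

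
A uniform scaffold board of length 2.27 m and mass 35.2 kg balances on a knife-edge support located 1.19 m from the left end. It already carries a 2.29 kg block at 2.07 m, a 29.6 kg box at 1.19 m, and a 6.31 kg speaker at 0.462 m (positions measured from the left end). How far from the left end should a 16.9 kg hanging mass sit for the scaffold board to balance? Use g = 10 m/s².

Taking torques about the knife-edge support (at 1.19 m from the left end):
Beam weight: 35.2 × 10 = 352 N down at 1.135 m → arm 0.055 m, τ = 352 × 0.055 = 19.36 N·m counterclockwise.
Block: 2.29 × 10 = 22.9 N down at 2.07 m → arm 0.88 m, τ = 22.9 × 0.88 = 20.15 N·m clockwise.
Box: acts at the knife-edge support, moment arm 0 → no torque.
Speaker: 6.31 × 10 = 63.1 N down at 0.462 m → arm 0.728 m, τ = 63.1 × 0.728 = 45.94 N·m counterclockwise.
Net moment of existing loads = 45.15 N·m counterclockwise.
The hanging mass weighs 16.9 × 10 = 169 N and must supply an equal clockwise moment, so its lever arm about the knife-edge support is 45.15 / 169 = 0.267 m.
That puts it at 1.19 + 0.267 = 1.46 m from the left end.

x ≈ 1.46 m from the left end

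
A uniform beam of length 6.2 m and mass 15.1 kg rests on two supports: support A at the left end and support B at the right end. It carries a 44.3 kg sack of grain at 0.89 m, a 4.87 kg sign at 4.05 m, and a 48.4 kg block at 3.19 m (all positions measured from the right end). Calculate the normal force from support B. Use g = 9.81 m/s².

Sum moments about support A (its reaction then has zero moment arm).
Beam weight: 15.1 × 9.81 = 148.1 N down at 3.1 m → arm 3.1 m, τ = 148.1 × 3.1 = 459.1 N·m clockwise.
Sack of grain: 44.3 × 9.81 = 434.6 N down at 0.89 m → arm 5.31 m, τ = 434.6 × 5.31 = 2308 N·m clockwise.
Sign: 4.87 × 9.81 = 47.77 N down at 4.05 m → arm 2.15 m, τ = 47.77 × 2.15 = 102.7 N·m clockwise.
Block: 48.4 × 9.81 = 474.8 N down at 3.19 m → arm 3.01 m, τ = 474.8 × 3.01 = 1429 N·m clockwise.
Net load moment about support A = 4299 N·m clockwise.
Reaction R at support B is upward at 0 m, arm 6.2 m → moment R × 6.2 counterclockwise.
For rotational equilibrium, R × 6.2 = 4299, so R = 693 N.

R_B ≈ 693 N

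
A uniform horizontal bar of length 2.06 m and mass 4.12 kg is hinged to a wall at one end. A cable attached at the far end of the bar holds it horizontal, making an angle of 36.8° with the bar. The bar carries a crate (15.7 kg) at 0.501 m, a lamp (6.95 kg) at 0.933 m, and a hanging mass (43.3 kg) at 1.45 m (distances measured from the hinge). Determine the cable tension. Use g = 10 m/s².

Take moments about the hinge.
Beam weight: 4.12 × 10 = 41.2 N down at 1.03 m → arm 1.03 m, τ = 41.2 × 1.03 = 42.44 N·m clockwise.
Crate: 15.7 × 10 = 157 N down at 0.501 m → arm 0.501 m, τ = 157 × 0.501 = 78.66 N·m clockwise.
Lamp: 6.95 × 10 = 69.5 N down at 0.933 m → arm 0.933 m, τ = 69.5 × 0.933 = 64.84 N·m clockwise.
Hanging mass: 43.3 × 10 = 433 N down at 1.45 m → arm 1.45 m, τ = 433 × 1.45 = 627.9 N·m clockwise.
Total clockwise load moment = 813.8 N·m.
The cable tension T acts at 2.06 m; only its component perpendicular to the bar, T sinθ, produces torque. sin 36.8° = 0.599.
Στ = 0 ⇒ T × 2.06 × 0.599 = 813.8 ⇒ T = 813.8 / 1.234 = 659 N.

T ≈ 659 N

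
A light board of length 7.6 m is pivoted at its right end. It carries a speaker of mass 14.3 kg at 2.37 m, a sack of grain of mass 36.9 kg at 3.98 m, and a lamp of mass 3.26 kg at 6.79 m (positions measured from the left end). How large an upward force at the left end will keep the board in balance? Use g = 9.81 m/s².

About the right end:
Speaker: 14.3 × 9.81 = 140.3 N down at 2.37 m → arm 5.23 m, τ = 140.3 × 5.23 = 733.8 N·m counterclockwise.
Sack of grain: 36.9 × 9.81 = 362 N down at 3.98 m → arm 3.62 m, τ = 362 × 3.62 = 1310 N·m counterclockwise.
Lamp: 3.26 × 9.81 = 31.98 N down at 6.79 m → arm 0.81 m, τ = 31.98 × 0.81 = 25.9 N·m counterclockwise.
Net moment of the loads = 2070 N·m counterclockwise.
The upward force F acts at the left end, arm 7.6 m, giving F × 7.6 clockwise.
Balancing moments: F × 7.6 = 2070, giving F = 2070 / 7.6 = 272 N.

F ≈ 272 N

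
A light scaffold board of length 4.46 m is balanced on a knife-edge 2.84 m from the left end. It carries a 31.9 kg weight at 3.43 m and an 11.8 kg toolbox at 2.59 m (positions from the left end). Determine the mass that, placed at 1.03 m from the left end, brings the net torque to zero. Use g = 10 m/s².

m ≈ 8.77 kg

Take moments about the knife-edge (at 2.84 m from the left end).
Weight: 31.9 × 10 = 319 N down at 3.43 m → arm 0.59 m, τ = 319 × 0.59 = 188.2 N·m clockwise.
Toolbox: 11.8 × 10 = 118 N down at 2.59 m → arm 0.25 m, τ = 118 × 0.25 = 29.5 N·m counterclockwise.
Net moment of known loads = 158.7 N·m clockwise.
An unknown mass m at 1.03 m has arm 1.81 m; its moment is m·g·1.81 counterclockwise.
Στ = 0 ⇒ m × 10 × 1.81 = 158.7 ⇒ m = 158.7 / (10 × 1.81) = 8.77 kg.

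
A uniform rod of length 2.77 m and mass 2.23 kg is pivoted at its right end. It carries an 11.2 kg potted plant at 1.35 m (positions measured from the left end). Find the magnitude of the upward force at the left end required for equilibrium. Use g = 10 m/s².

Choose the right end as the axis so the unknown pivot reaction has zero arm there.
Beam weight: 2.23 × 10 = 22.3 N down at 1.385 m → arm 1.385 m, τ = 22.3 × 1.385 = 30.89 N·m counterclockwise.
Potted plant: 11.2 × 10 = 112 N down at 1.35 m → arm 1.42 m, τ = 112 × 1.42 = 159 N·m counterclockwise.
Net moment of the loads = 189.9 N·m counterclockwise.
The upward force F acts at the left end, arm 2.77 m, giving F × 2.77 clockwise.
For rotational equilibrium, F × 2.77 = 189.9, so F = 189.9 / 2.77 = 68.6 N.

F ≈ 68.6 N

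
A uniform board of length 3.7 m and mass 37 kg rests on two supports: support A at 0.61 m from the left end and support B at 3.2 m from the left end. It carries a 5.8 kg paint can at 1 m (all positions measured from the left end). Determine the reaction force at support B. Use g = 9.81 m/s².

Sum moments about support A (its reaction then has zero moment arm).
Beam weight: 37 × 9.81 = 363 N down at 1.85 m → arm 1.24 m, τ = 363 × 1.24 = 450.1 N·m clockwise.
Paint can: 5.8 × 9.81 = 56.9 N down at 1 m → arm 0.39 m, τ = 56.9 × 0.39 = 22.19 N·m clockwise.
Net load moment about support A = 472.3 N·m clockwise.
Reaction R at support B is upward at 3.2 m, arm 2.59 m → moment R × 2.59 counterclockwise.
For rotational equilibrium, R × 2.59 = 472.3, so R = 182 N.

R_B ≈ 182 N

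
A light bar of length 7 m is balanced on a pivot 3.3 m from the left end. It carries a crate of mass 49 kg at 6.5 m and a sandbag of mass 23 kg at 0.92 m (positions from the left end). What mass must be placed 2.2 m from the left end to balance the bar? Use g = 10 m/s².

About the pivot (at 3.3 m from the left end):
Crate: 49 × 10 = 490 N down at 6.5 m → arm 3.2 m, τ = 490 × 3.2 = 1568 N·m clockwise.
Sandbag: 23 × 10 = 230 N down at 0.92 m → arm 2.38 m, τ = 230 × 2.38 = 547.4 N·m counterclockwise.
Net moment of known loads = 1021 N·m clockwise.
An unknown mass m at 2.2 m has arm 1.1 m; its moment is m·g·1.1 counterclockwise.
For rotational equilibrium, m × 10 × 1.1 = 1021, so m = 1021 / (10 × 1.1) = 92.8 kg.

m ≈ 92.8 kg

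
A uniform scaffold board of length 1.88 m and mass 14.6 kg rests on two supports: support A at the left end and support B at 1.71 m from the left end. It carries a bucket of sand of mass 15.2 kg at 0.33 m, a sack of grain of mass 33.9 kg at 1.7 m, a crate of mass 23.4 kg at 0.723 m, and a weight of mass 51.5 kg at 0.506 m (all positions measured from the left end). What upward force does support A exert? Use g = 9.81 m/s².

R_A ≈ 675 N

Sum moments about support B (its reaction then has zero moment arm).
Beam weight: 14.6 × 9.81 = 143.2 N down at 0.94 m → arm 0.77 m, τ = 143.2 × 0.77 = 110.3 N·m counterclockwise.
Bucket of sand: 15.2 × 9.81 = 149.1 N down at 0.33 m → arm 1.38 m, τ = 149.1 × 1.38 = 205.8 N·m counterclockwise.
Sack of grain: 33.9 × 9.81 = 332.6 N down at 1.7 m → arm 0.01 m, τ = 332.6 × 0.01 = 3.326 N·m counterclockwise.
Crate: 23.4 × 9.81 = 229.6 N down at 0.723 m → arm 0.987 m, τ = 229.6 × 0.987 = 226.6 N·m counterclockwise.
Weight: 51.5 × 9.81 = 505.2 N down at 0.506 m → arm 1.204 m, τ = 505.2 × 1.204 = 608.3 N·m counterclockwise.
Net load moment about support B = 1154 N·m counterclockwise.
Reaction R at support A is upward at 0 m, arm 1.71 m → moment R × 1.71 clockwise.
Balancing moments: R × 1.71 = 1154, giving R = 675 N.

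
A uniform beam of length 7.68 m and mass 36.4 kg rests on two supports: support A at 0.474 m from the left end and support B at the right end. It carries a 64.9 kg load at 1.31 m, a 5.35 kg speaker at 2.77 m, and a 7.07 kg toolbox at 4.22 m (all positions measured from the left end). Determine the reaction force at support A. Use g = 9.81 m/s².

R_A ≈ 822 N

About support B:
Beam weight: 36.4 × 9.81 = 357.1 N down at 3.84 m → arm 3.84 m, τ = 357.1 × 3.84 = 1371 N·m counterclockwise.
Load: 64.9 × 9.81 = 636.7 N down at 1.31 m → arm 6.37 m, τ = 636.7 × 6.37 = 4056 N·m counterclockwise.
Speaker: 5.35 × 9.81 = 52.48 N down at 2.77 m → arm 4.91 m, τ = 52.48 × 4.91 = 257.7 N·m counterclockwise.
Toolbox: 7.07 × 9.81 = 69.36 N down at 4.22 m → arm 3.46 m, τ = 69.36 × 3.46 = 240 N·m counterclockwise.
Net load moment about support B = 5925 N·m counterclockwise.
Reaction R at support A is upward at 0.474 m, arm 7.206 m → moment R × 7.206 clockwise.
Στ = 0 ⇒ R × 7.206 = 5925 ⇒ R = 822 N.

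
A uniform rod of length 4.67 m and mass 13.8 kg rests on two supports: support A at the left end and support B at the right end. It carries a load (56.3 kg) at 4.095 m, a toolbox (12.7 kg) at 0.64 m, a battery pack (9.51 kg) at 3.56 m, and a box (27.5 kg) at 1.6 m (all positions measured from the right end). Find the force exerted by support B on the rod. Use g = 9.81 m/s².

Take moments about support A.
Beam weight: 13.8 × 9.81 = 135.4 N down at 2.335 m → arm 2.335 m, τ = 135.4 × 2.335 = 316.2 N·m clockwise.
Load: 56.3 × 9.81 = 552.3 N down at 4.095 m → arm 0.575 m, τ = 552.3 × 0.575 = 317.6 N·m clockwise.
Toolbox: 12.7 × 9.81 = 124.6 N down at 0.64 m → arm 4.03 m, τ = 124.6 × 4.03 = 502.1 N·m clockwise.
Battery pack: 9.51 × 9.81 = 93.29 N down at 3.56 m → arm 1.11 m, τ = 93.29 × 1.11 = 103.6 N·m clockwise.
Box: 27.5 × 9.81 = 269.8 N down at 1.6 m → arm 3.07 m, τ = 269.8 × 3.07 = 828.3 N·m clockwise.
Net load moment about support A = 2068 N·m clockwise.
Reaction R at support B is upward at 0 m, arm 4.67 m → moment R × 4.67 counterclockwise.
Setting net torque to zero: R × 4.67 = 2068 → R = 443 N.

R_B ≈ 443 N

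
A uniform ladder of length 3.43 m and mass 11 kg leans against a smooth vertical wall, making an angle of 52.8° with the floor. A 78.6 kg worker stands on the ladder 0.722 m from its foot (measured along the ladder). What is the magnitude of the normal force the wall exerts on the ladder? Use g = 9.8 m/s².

Choose the foot of the ladder as the axis so the floor normal and friction both act there and drop out.
Ladder weight 11×9.8 = 107.8 N acts at 1.715 m along the ladder; its horizontal arm is 1.715·cos52.8° = 1.037 m → τ = 111.8 N·m clockwise.
Worker: 78.6×9.8 = 770.3 N at 0.722 m → arm 0.4365 m → τ = 336.2 N·m clockwise.
Wall normal N acts horizontally at the top; its moment arm is the height L sinθ = 3.43·sin52.8° = 2.732 m, counterclockwise.
Setting net torque to zero: N × 2.732 = 448 → N = 164 N.

N_wall ≈ 164 N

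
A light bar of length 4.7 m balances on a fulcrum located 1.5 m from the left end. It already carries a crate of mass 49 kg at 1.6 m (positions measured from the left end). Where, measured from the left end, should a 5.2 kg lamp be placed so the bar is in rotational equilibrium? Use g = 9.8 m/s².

x ≈ 0.558 m from the left end

Choose the fulcrum (at 1.5 m from the left end) as the axis so the support reaction has zero arm there.
Crate: 49 × 9.8 = 480.2 N down at 1.6 m → arm 0.1 m, τ = 480.2 × 0.1 = 48.02 N·m clockwise.
Net moment of existing loads = 48.02 N·m clockwise.
The lamp weighs 5.2 × 9.8 = 50.96 N and must supply an equal counterclockwise moment, so its lever arm about the fulcrum is 48.02 / 50.96 = 0.942 m.
That puts it at 1.5 − 0.942 = 0.558 m from the left end.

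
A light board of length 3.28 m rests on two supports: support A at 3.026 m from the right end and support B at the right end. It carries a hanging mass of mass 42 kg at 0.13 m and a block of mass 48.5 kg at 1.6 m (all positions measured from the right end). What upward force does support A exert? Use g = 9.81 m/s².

R_A ≈ 269 N

Take moments about support B.
Hanging mass: 42 × 9.81 = 412 N down at 0.13 m → arm 0.13 m, τ = 412 × 0.13 = 53.56 N·m counterclockwise.
Block: 48.5 × 9.81 = 475.8 N down at 1.6 m → arm 1.6 m, τ = 475.8 × 1.6 = 761.3 N·m counterclockwise.
Net load moment about support B = 814.9 N·m counterclockwise.
Reaction R at support A is upward at 3.026 m, arm 3.026 m → moment R × 3.026 clockwise.
Balancing moments: R × 3.026 = 814.9, giving R = 269 N.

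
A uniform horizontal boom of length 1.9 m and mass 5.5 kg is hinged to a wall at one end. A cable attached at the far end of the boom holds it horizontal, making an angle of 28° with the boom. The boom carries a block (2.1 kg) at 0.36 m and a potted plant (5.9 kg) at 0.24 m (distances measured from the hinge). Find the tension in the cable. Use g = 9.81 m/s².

Take moments about the hinge.
Beam weight: 5.5 × 9.81 = 53.96 N down at 0.95 m → arm 0.95 m, τ = 53.96 × 0.95 = 51.26 N·m clockwise.
Block: 2.1 × 9.81 = 20.6 N down at 0.36 m → arm 0.36 m, τ = 20.6 × 0.36 = 7.416 N·m clockwise.
Potted plant: 5.9 × 9.81 = 57.88 N down at 0.24 m → arm 0.24 m, τ = 57.88 × 0.24 = 13.89 N·m clockwise.
Total clockwise load moment = 72.57 N·m.
The cable tension T acts at 1.9 m; only its component perpendicular to the boom, T sinθ, produces torque. sin 28° = 0.4695.
Στ = 0 ⇒ T × 1.9 × 0.4695 = 72.57 ⇒ T = 72.57 / 0.892 = 81.4 N.

T ≈ 81.4 N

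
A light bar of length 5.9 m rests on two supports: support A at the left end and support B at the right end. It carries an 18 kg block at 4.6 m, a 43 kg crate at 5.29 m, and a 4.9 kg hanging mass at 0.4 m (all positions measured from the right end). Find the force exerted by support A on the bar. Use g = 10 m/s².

Take moments about support B.
Block: 18 × 10 = 180 N down at 4.6 m → arm 4.6 m, τ = 180 × 4.6 = 828 N·m counterclockwise.
Crate: 43 × 10 = 430 N down at 5.29 m → arm 5.29 m, τ = 430 × 5.29 = 2275 N·m counterclockwise.
Hanging mass: 4.9 × 10 = 49 N down at 0.4 m → arm 0.4 m, τ = 49 × 0.4 = 19.6 N·m counterclockwise.
Net load moment about support B = 3123 N·m counterclockwise.
Reaction R at support A is upward at 5.9 m, arm 5.9 m → moment R × 5.9 clockwise.
For rotational equilibrium, R × 5.9 = 3123, so R = 529 N.

R_A ≈ 529 N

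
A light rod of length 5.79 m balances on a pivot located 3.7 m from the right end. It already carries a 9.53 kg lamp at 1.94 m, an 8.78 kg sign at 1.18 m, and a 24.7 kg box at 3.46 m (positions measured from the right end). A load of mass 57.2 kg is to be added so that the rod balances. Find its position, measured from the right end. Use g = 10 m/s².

Sum moments about the pivot (at 3.7 m from the right end) (the support reaction has zero arm there).
Lamp: 9.53 × 10 = 95.3 N down at 1.94 m → arm 1.76 m, τ = 95.3 × 1.76 = 167.7 N·m clockwise.
Sign: 8.78 × 10 = 87.8 N down at 1.18 m → arm 2.52 m, τ = 87.8 × 2.52 = 221.3 N·m clockwise.
Box: 24.7 × 10 = 247 N down at 3.46 m → arm 0.24 m, τ = 247 × 0.24 = 59.28 N·m clockwise.
Net moment of existing loads = 448.3 N·m clockwise.
The load weighs 57.2 × 10 = 572 N and must supply an equal counterclockwise moment, so its lever arm about the pivot is 448.3 / 572 = 0.784 m.
That puts it at 3.7 + 0.784 = 4.48 m from the right end.

x ≈ 4.48 m from the right end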